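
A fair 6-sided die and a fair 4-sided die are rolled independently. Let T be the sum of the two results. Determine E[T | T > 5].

P(T > 5) = 7/12.
Σ over the event: 6·1/6 + 7·1/6 + 8·1/8 + 9·1/12 + 10·1/24 = 13/3.
E[T | T > 5] = (13/3) / (7/12) = 52/7.

52/7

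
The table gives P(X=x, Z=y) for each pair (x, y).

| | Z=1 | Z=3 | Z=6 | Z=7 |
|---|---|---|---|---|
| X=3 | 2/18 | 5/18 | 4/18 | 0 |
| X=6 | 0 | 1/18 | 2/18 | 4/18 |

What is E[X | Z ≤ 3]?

P(Z ≤ 3) = 4/9.
Summing X·P(X=x,Z=y) over the conditioning event gives 3/2.
E[X | Z ≤ 3] = (3/2) / (4/9) = 27/8.

27/8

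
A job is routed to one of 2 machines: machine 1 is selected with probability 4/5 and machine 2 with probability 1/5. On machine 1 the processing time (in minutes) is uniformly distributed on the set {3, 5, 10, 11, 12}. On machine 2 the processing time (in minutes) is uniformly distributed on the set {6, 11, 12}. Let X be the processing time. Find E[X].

637/75

E[X | machine 1] = (3+5+10+11+12)/5 = 41/5.
E[X | machine 2] = (6+11+12)/3 = 29/3.
By the law of total expectation,
E[X] = (4/5)·(41/5) + (1/5)·(29/3) = 637/75.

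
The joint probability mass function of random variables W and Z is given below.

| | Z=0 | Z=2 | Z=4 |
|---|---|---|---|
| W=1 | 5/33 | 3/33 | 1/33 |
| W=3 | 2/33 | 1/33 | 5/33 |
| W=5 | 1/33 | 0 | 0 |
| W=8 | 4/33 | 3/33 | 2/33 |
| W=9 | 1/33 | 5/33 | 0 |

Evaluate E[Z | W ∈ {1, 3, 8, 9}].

P(W ∈ {1, 3, 8, 9}) = 32/33.
Summing Z·P(W=x,Z=y) over the conditioning event gives 56/33.
E[Z | W ∈ {1, 3, 8, 9}] = (56/33) / (32/33) = 7/4.

7/4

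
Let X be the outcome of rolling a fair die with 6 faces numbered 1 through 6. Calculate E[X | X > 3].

5

Given X > 3, X is equally likely to be any of {4, 5, 6}.
E[X | X > 3] = (4 + 5 + 6) / 3 = 5.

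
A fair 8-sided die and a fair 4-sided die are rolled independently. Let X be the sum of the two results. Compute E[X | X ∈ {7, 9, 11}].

43/5

P(X ∈ {7, 9, 11}) = 5/16.
Σ over the event: 7·1/8 + 9·1/8 + 11·1/16 = 43/16.
E[X | X ∈ {7, 9, 11}] = (43/16) / (5/16) = 43/5.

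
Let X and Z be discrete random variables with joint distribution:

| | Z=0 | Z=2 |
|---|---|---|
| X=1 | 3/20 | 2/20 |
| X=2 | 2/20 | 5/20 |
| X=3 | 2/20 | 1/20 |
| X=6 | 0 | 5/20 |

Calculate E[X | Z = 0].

P(Z = 0) = 7/20.
Σ X·P over the event = 1·(3/20) + 2·(2/20) + 3·(2/20) = 13/20.
E[X | Z = 0] = (13/20) / (7/20) = 13/7.

13/7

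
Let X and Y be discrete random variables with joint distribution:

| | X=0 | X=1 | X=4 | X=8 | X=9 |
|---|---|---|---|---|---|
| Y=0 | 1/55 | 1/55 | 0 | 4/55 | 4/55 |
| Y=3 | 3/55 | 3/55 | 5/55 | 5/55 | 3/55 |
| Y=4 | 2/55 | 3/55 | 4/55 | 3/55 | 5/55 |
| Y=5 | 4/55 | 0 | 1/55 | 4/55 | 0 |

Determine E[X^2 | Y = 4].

664/17

P(Y = 4) = 17/55.
Σ X^2·P over the event = 0·(2/55) + 1·(3/55) + 16·(4/55) + 64·(3/55) + 81·(5/55) = 664/55.
E[X^2 | Y = 4] = (664/55) / (17/55) = 664/17.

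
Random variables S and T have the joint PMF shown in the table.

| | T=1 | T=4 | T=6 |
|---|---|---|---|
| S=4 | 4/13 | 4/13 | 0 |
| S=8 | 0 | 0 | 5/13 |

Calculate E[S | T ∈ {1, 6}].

P(T ∈ {1, 6}) = 9/13.
Σ S·P over the event = 4·(4/13) + 8·(5/13) = 56/13.
E[S | T ∈ {1, 6}] = (56/13) / (9/13) = 56/9.

56/9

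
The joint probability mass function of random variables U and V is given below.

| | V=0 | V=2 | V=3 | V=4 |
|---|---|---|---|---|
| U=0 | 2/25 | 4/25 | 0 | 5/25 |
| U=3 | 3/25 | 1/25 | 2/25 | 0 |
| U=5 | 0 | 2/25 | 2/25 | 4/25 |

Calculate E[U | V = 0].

P(V = 0) = 1/5.
Σ U·P over the event = 0·(2/25) + 3·(3/25) = 9/25.
E[U | V = 0] = (9/25) / (1/5) = 9/5.

9/5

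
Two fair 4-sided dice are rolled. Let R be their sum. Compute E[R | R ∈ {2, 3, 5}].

4

P(R ∈ {2, 3, 5}) = 7/16.
Σ over the event: 2·1/16 + 3·1/8 + 5·1/4 = 7/4.
E[R | R ∈ {2, 3, 5}] = (7/4) / (7/16) = 4.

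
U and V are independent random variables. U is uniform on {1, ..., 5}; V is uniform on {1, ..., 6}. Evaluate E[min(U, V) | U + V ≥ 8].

37/10

Outcomes with U + V ≥ 8: (2,6), (3,5), (3,6), (4,4), (4,5), (4,6), (5,3), (5,4), (5,5), (5,6), each with probability 1/30.
E[min(U, V) | U + V ≥ 8] = (2 + 3 + 3 + 4 + 4 + 4 + 3 + 4 + 5 + 5) / 10 = 37/10.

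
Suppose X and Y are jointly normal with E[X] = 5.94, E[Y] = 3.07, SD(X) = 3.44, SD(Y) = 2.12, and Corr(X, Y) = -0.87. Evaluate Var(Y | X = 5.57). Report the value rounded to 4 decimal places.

1.0926

The conditional variance in a bivariate normal is σ_Y²(1 − ρ²), independent of x.
Var(Y | X=5.57) = (2.12)²·(1 − (-0.87)²) = 4.4944·0.2431 = 1.0926.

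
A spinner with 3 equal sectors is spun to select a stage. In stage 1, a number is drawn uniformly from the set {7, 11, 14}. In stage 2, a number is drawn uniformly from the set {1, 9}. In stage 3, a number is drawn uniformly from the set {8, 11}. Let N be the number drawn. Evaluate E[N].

151/18

E[N | stage 1] = (7+11+14)/3 = 32/3.
E[N | stage 2] = (1+9)/2 = 5.
E[N | stage 3] = (8+11)/2 = 19/2.
By the law of total expectation,
E[N] = (1/3)·(32/3) + (1/3)·(5) + (1/3)·(19/2) = 151/18.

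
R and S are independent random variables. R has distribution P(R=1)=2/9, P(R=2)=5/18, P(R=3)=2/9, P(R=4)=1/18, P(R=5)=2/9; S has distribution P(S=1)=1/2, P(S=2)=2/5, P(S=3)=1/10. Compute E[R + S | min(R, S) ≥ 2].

192/35

P(min(R, S) ≥ 2) = 7/18.
Summing (R+S)·P(x,y) over outcomes with min(R, S) ≥ 2 gives 32/15.
E[R + S | min(R, S) ≥ 2] = (32/15) / (7/18) = 192/35.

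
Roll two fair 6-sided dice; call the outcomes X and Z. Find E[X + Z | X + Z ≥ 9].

P(X + Z ≥ 9) = 5/18.
Summing (X+Z)·P(x,y) over outcomes with X + Z ≥ 9 gives 25/9.
E[X + Z | X + Z ≥ 9] = (25/9) / (5/18) = 10.

10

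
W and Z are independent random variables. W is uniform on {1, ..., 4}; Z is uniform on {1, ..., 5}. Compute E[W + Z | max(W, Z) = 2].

Outcomes with max(W, Z) = 2: (1,2), (2,1), (2,2), each with probability 1/20.
E[W + Z | max(W, Z) = 2] = (3 + 3 + 4) / 3 = 10/3.

10/3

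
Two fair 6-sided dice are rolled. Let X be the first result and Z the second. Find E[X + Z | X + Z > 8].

10

P(X + Z > 8) = 5/18.
Summing (X+Z)·P(x,y) over outcomes with X + Z > 8 gives 25/9.
E[X + Z | X + Z > 8] = (25/9) / (5/18) = 10.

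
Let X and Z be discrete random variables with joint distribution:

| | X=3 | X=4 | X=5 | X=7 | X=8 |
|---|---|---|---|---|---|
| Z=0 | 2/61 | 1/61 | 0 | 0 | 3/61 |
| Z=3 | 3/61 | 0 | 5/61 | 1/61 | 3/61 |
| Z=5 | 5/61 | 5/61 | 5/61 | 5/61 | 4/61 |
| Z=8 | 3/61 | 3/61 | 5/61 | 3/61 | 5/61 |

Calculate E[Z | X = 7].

P(X = 7) = 9/61.
Σ Z·P over the event = 3·(1/61) + 5·(5/61) + 8·(3/61) = 52/61.
E[Z | X = 7] = (52/61) / (9/61) = 52/9.

52/9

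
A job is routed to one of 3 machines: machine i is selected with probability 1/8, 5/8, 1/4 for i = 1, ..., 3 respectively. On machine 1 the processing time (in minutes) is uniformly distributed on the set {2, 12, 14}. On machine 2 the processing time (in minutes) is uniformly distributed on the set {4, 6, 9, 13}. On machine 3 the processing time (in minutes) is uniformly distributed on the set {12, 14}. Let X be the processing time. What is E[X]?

E[X | machine 1] = (2+12+14)/3 = 28/3.
E[X | machine 2] = (4+6+9+13)/4 = 8.
E[X | machine 3] = (12+14)/2 = 13.
By the law of total expectation,
E[X] = (1/8)·(28/3) + (5/8)·(8) + (1/4)·(13) = 113/12.

113/12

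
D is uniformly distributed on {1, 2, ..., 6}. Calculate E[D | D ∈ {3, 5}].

P(D ∈ {3, 5}) = 1/3.
Σ over the event: 3·1/6 + 5·1/6 = 4/3.
E[D | D ∈ {3, 5}] = (4/3) / (1/3) = 4.

4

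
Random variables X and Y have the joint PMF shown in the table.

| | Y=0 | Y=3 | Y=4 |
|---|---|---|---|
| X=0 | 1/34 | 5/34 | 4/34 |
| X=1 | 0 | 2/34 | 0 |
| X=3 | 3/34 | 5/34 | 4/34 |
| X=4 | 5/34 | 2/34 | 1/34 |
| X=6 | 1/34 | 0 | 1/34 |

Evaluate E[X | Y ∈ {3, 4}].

P(Y ∈ {3, 4}) = 12/17.
Σ X·P over the event = 0·(5/34) + 0·(4/34) + 1·(2/34) + 3·(5/34) + 3·(4/34) + 4·(2/34) + 4·(1/34) + 6·(1/34) = 47/34.
E[X | Y ∈ {3, 4}] = (47/34) / (12/17) = 47/24.

47/24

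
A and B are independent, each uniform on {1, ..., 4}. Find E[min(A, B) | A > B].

Outcomes with A > B: (2,1), (3,1), (3,2), (4,1), (4,2), (4,3), each with probability 1/16.
E[min(A, B) | A > B] = (1 + 1 + 2 + 1 + 2 + 3) / 6 = 5/3.

5/3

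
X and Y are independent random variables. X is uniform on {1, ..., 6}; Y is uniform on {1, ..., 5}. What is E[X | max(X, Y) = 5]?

Outcomes with max(X, Y) = 5: (1,5), (2,5), (3,5), (4,5), (5,1), (5,2), (5,3), (5,4), (5,5), each with probability 1/30.
E[X | max(X, Y) = 5] = (1 + 2 + 3 + 4 + 5 + 5 + 5 + 5 + 5) / 9 = 35/9.

35/9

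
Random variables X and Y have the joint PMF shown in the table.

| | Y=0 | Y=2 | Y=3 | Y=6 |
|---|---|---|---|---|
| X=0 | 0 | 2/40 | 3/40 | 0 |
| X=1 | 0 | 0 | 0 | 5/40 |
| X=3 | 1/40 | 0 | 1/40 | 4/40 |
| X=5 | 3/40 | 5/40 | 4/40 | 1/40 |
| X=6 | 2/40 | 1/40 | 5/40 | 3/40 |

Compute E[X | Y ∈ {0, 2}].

61/14

P(Y ∈ {0, 2}) = 7/20.
Summing X·P(X=x,Y=y) over the conditioning event gives 61/40.
E[X | Y ∈ {0, 2}] = (61/40) / (7/20) = 61/14.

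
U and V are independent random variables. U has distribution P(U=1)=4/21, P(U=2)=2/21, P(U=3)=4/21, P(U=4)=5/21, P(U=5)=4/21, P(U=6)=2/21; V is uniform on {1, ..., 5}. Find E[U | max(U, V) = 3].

P(max(U, V) = 3) = 6/35.
Summing U·P(x,y) over outcomes with max(U, V) = 3 gives 44/105.
E[U | max(U, V) = 3] = (44/105) / (6/35) = 22/9.

22/9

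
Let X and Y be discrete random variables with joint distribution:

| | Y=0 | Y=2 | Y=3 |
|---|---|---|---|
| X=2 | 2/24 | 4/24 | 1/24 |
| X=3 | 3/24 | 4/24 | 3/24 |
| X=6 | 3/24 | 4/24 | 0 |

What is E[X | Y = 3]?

P(Y = 3) = 1/6.
Summing X·P(X=x,Y=y) over the conditioning event gives 11/24.
E[X | Y = 3] = (11/24) / (1/6) = 11/4.

11/4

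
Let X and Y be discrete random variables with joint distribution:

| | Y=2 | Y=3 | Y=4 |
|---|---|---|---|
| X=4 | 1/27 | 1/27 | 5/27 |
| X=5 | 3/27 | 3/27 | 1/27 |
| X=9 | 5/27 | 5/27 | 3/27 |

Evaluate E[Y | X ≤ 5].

P(X ≤ 5) = 14/27.
Σ Y·P over the event = 2·(1/27) + 3·(1/27) + 4·(5/27) + 2·(3/27) + 3·(3/27) + 4·(1/27) = 44/27.
E[Y | X ≤ 5] = (44/27) / (14/27) = 22/7.

22/7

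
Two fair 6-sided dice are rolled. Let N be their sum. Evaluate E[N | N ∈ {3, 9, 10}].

8

P(N ∈ {3, 9, 10}) = 1/4.
Σ over the event: 3·1/18 + 9·1/9 + 10·1/12 = 2.
E[N | N ∈ {3, 9, 10}] = (2) / (1/4) = 8.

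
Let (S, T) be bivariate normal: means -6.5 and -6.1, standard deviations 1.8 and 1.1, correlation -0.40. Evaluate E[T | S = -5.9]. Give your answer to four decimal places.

-6.2467

For a bivariate normal, E[T | S=x] = μ_T + ρ·(σ_T/σ_S)·(x − μ_S).
E[T | S=-5.9] = -6.1 + (-0.40)·(1.1/1.8)·(-5.9 − (-6.5)) = -6.1 + (-0.24444)·(0.6) = -6.2467.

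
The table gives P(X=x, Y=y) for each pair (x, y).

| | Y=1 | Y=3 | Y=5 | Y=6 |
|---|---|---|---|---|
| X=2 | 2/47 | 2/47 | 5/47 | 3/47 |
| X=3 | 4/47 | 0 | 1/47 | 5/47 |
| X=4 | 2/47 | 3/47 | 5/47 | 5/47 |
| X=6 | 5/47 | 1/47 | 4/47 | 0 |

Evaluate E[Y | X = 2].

P(X = 2) = 12/47.
Summing Y·P(X=x,Y=y) over the conditioning event gives 51/47.
E[Y | X = 2] = (51/47) / (12/47) = 17/4.

17/4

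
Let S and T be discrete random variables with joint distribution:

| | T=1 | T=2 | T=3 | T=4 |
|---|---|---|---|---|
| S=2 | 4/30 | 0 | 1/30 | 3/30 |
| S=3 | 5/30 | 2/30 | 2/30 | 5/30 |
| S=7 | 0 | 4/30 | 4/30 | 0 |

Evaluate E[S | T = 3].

P(T = 3) = 7/30.
Σ S·P over the event = 2·(1/30) + 3·(2/30) + 7·(4/30) = 6/5.
E[S | T = 3] = (6/5) / (7/30) = 36/7.

36/7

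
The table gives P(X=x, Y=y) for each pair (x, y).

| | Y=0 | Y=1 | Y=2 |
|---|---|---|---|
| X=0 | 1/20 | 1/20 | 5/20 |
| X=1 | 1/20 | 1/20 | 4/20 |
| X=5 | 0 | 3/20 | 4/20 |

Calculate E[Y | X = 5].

P(X = 5) = 7/20.
Σ Y·P over the event = 1·(3/20) + 2·(4/20) = 11/20.
E[Y | X = 5] = (11/20) / (7/20) = 11/7.

11/7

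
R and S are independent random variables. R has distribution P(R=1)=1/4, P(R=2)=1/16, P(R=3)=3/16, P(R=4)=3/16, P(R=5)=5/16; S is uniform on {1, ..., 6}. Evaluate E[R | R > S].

13/3

P(R > S) = 3/8.
Summing R·P(x,y) over outcomes with R > S gives 13/8.
E[R | R > S] = (13/8) / (3/8) = 13/3.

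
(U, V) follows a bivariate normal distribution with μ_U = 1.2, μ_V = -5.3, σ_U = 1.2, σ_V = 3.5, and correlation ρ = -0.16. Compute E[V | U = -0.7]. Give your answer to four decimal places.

The regression of V on U has slope ρ·σ_V/σ_U and passes through (μ_U, μ_V).
E[V | U=-0.7] = -5.3 + (-0.16)·(3.5/1.2)·(-0.7 − (1.2)) = -5.3 + (-0.46667)·(-1.9) = -4.4133.

-4.4133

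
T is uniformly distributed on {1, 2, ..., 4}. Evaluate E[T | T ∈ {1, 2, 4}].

P(T ∈ {1, 2, 4}) = 3/4.
Σ over the event: 1·1/4 + 2·1/4 + 4·1/4 = 7/4.
E[T | T ∈ {1, 2, 4}] = (7/4) / (3/4) = 7/3.

7/3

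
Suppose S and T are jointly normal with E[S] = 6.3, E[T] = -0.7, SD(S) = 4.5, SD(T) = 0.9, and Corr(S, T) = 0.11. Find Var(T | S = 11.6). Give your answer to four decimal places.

For a bivariate normal, Var(T | S=x) = σ_T²(1 − ρ²).
Var(T | S=11.6) = (0.9)²·(1 − (0.11)²) = 0.81·0.9879 = 0.8002.

0.8002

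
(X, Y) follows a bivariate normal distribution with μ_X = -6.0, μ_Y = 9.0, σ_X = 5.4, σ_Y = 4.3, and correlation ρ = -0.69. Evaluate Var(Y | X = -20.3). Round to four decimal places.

Var(Y | X=x) = (1 − ρ²)·σ_Y².
Var(Y | X=-20.3) = (4.3)²·(1 − (-0.69)²) = 18.49·0.5239 = 9.6869.

9.6869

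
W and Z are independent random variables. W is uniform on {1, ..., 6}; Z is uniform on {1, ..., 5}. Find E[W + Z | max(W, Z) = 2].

Outcomes with max(W, Z) = 2: (1,2), (2,1), (2,2), each with probability 1/30.
E[W + Z | max(W, Z) = 2] = (3 + 3 + 4) / 3 = 10/3.

10/3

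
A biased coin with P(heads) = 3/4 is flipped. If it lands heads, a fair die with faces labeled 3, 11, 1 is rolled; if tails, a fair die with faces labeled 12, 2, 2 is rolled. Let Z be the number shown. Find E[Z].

61/12

E[Z | heads] = (3+11+1)/3 = 5.
E[Z | tails] = (12+2+2)/3 = 16/3.
By the law of total expectation,
E[Z] = (3/4)·(5) + (1/4)·(16/3) = 61/12.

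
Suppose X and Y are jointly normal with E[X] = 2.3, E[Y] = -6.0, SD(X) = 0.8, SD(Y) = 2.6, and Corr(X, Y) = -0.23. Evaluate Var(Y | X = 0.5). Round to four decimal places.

6.4024

Var(Y | X=x) = (1 − ρ²)·σ_Y².
Var(Y | X=0.5) = (2.6)²·(1 − (-0.23)²) = 6.76·0.9471 = 6.4024.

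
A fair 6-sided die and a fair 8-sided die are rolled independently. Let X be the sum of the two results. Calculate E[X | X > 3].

376/45

P(X > 3) = 15/16.
E[X | X > 3] = (47/6) / (15/16) = 376/45.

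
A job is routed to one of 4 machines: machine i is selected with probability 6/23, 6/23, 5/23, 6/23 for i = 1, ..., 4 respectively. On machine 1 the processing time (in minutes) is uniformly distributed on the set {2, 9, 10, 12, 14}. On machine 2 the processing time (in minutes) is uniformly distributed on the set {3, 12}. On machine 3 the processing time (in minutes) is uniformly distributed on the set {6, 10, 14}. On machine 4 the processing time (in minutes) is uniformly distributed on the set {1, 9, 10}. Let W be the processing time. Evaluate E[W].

E[W | machine 1] = (2+9+10+12+14)/5 = 47/5.
E[W | machine 2] = (3+12)/2 = 15/2.
E[W | machine 3] = (6+10+14)/3 = 10.
E[W | machine 4] = (1+9+10)/3 = 20/3.
E[W] = (6/23)·(47/5) + (6/23)·(15/2) + (5/23)·(10) + (6/23)·(20/3) = 957/115.

957/115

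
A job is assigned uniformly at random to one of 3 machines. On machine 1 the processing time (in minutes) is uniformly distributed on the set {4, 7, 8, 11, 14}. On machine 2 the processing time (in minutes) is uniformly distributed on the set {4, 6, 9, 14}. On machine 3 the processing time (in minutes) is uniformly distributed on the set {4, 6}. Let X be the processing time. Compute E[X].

E[X | machine 1] = (4+7+8+11+14)/5 = 44/5.
E[X | machine 2] = (4+6+9+14)/4 = 33/4.
E[X | machine 3] = (4+6)/2 = 5.
E[X] = (1/3)·(44/5) + (1/3)·(33/4) + (1/3)·(5) = 147/20.

147/20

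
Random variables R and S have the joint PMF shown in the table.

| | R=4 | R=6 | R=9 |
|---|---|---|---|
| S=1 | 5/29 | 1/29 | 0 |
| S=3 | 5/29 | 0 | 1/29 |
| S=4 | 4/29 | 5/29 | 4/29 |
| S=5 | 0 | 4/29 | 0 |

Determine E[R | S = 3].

P(S = 3) = 6/29.
Σ R·P over the event = 4·(5/29) + 9·(1/29) = 1.
E[R | S = 3] = (1) / (6/29) = 29/6.

29/6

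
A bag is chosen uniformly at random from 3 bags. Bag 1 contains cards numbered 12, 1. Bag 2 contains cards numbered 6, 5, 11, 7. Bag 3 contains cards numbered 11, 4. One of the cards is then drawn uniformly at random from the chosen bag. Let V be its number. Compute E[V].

E[V | bag 1] = (12+1)/2 = 13/2.
E[V | bag 2] = (6+5+11+7)/4 = 29/4.
E[V | bag 3] = (11+4)/2 = 15/2.
E[V] = (1/3)·(13/2) + (1/3)·(29/4) + (1/3)·(15/2) = 85/12.

85/12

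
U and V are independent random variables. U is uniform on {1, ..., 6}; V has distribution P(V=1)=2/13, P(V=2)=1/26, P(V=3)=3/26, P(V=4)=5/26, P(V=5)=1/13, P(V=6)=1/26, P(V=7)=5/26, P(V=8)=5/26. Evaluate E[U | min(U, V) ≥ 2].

4

P(min(U, V) ≥ 2) = 55/78.
Summing U·P(x,y) over outcomes with min(U, V) ≥ 2 gives 110/39.
E[U | min(U, V) ≥ 2] = (110/39) / (55/78) = 4.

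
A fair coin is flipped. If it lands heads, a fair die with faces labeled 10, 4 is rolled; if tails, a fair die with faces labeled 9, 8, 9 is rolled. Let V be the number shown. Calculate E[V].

E[V | heads] = (10+4)/2 = 7.
E[V | tails] = (9+8+9)/3 = 26/3.
E[V] = (1/2)·(7) + (1/2)·(26/3) = 47/6.

47/6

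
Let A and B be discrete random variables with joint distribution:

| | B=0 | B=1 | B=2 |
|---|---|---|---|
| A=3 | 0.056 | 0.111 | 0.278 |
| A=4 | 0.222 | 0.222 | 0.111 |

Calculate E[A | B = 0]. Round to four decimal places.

3.7986

P(B = 0) = 0.278.
Σ A·P over the event = 3·(0.056) + 4·(0.222) = 1.056.
E[A | B = 0] = (1.056) / (0.278) = 3.7986.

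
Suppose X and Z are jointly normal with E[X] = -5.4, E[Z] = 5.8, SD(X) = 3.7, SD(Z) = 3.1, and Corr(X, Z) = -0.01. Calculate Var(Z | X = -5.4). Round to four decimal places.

For a bivariate normal, Var(Z | X=x) = σ_Z²(1 − ρ²).
Var(Z | X=-5.4) = (3.1)²·(1 − (-0.01)²) = 9.61·0.9999 = 9.6090.

9.6090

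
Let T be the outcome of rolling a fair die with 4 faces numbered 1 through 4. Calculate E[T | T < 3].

Given T < 3, T is equally likely to be any of {1, 2}.
E[T | T < 3] = (1 + 2) / 2 = 3/2.

3/2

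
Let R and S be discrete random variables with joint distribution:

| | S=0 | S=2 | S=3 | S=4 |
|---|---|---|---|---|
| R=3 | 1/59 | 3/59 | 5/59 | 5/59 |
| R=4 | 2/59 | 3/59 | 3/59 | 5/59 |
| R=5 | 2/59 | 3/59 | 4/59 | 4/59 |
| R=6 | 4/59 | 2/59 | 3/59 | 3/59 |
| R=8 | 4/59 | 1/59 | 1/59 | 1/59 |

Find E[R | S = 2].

14/3

P(S = 2) = 12/59.
Summing R·P(R=x,S=y) over the conditioning event gives 56/59.
E[R | S = 2] = (56/59) / (12/59) = 14/3.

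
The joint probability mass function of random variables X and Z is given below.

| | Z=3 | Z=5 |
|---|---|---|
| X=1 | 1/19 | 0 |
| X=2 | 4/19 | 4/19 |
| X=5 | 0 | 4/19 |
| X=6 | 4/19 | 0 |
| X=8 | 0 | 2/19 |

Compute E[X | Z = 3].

P(Z = 3) = 9/19.
Σ X·P over the event = 1·(1/19) + 2·(4/19) + 6·(4/19) = 33/19.
E[X | Z = 3] = (33/19) / (9/19) = 11/3.

11/3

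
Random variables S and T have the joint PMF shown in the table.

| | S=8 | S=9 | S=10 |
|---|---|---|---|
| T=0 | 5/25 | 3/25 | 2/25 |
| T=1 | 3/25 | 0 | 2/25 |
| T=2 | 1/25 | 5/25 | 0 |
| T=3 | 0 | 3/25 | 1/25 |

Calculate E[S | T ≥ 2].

9

P(T ≥ 2) = 2/5.
Σ S·P over the event = 8·(1/25) + 9·(5/25) + 9·(3/25) + 10·(1/25) = 18/5.
E[S | T ≥ 2] = (18/5) / (2/5) = 9.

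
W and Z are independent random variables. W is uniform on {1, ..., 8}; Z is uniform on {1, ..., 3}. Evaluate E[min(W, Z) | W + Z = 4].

Outcomes with W + Z = 4: (1,3), (2,2), (3,1), each with probability 1/24.
E[min(W, Z) | W + Z = 4] = (1 + 2 + 1) / 3 = 4/3.

4/3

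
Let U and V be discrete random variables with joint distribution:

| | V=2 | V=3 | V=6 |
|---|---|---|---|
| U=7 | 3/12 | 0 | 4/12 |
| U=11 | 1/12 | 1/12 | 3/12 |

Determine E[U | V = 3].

P(V = 3) = 1/12.
Summing U·P(U=x,V=y) over the conditioning event gives 11/12.
E[U | V = 3] = (11/12) / (1/12) = 11.

11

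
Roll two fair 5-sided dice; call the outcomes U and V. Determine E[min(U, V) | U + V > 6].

Outcomes with U + V > 6: (2,5), (3,4), (3,5), (4,3), (4,4), (4,5), (5,2), (5,3), (5,4), (5,5), each with probability 1/25.
E[min(U, V) | U + V > 6] = (2 + 3 + 3 + 3 + 4 + 4 + 2 + 3 + 4 + 5) / 10 = 33/10.

33/10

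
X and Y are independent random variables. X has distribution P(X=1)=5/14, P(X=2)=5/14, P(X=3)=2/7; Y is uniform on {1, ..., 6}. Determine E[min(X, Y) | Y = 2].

23/14

P(Y = 2) = 1/6.
Summing min(X,Y)·P(x,y) over outcomes with Y = 2 gives 23/84.
E[min(X, Y) | Y = 2] = (23/84) / (1/6) = 23/14.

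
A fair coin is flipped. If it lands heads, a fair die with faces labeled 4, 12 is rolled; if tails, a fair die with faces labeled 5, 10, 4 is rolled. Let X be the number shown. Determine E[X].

43/6

E[X | heads] = (4+12)/2 = 8.
E[X | tails] = (5+10+4)/3 = 19/3.
E[X] = (1/2)·(8) + (1/2)·(19/3) = 43/6.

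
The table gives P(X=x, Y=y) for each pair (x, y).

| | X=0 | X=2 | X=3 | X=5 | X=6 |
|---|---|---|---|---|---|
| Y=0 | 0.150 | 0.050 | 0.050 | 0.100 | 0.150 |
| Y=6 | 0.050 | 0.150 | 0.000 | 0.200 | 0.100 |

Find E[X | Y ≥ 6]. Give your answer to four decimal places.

P(Y ≥ 6) = 0.500.
Σ X·P over the event = 0·(0.050) + 2·(0.150) + 5·(0.200) + 6·(0.100) = 1.900.
E[X | Y ≥ 6] = (1.900) / (0.500) = 3.8000.

3.8000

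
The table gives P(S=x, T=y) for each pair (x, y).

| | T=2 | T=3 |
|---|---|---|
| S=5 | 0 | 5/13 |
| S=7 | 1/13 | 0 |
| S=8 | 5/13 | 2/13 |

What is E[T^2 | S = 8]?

38/7

P(S = 8) = 7/13.
Σ T^2·P over the event = 4·(5/13) + 9·(2/13) = 38/13.
E[T^2 | S = 8] = (38/13) / (7/13) = 38/7.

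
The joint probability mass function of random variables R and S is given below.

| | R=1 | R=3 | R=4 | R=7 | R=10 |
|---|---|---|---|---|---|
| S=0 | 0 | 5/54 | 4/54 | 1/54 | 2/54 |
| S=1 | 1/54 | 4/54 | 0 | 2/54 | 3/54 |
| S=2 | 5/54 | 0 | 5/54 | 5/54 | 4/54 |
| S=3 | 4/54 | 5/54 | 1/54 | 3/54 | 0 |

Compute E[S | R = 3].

P(R = 3) = 7/27.
Σ S·P over the event = 0·(5/54) + 1·(4/54) + 3·(5/54) = 19/54.
E[S | R = 3] = (19/54) / (7/27) = 19/14.

19/14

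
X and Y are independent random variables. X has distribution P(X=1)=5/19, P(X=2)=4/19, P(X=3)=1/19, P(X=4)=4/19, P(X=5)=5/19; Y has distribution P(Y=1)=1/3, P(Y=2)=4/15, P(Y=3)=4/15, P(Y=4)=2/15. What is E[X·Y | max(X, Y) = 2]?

18/7

P(max(X, Y) = 2) = 56/285.
Summing XY·P(x,y) over outcomes with max(X, Y) = 2 gives 48/95.
E[X·Y | max(X, Y) = 2] = (48/95) / (56/285) = 18/7.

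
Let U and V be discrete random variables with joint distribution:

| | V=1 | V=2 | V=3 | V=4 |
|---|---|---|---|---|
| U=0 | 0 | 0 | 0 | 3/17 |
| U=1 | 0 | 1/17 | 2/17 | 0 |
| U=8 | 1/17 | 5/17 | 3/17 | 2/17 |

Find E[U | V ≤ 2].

7

P(V ≤ 2) = 7/17.
Σ U·P over the event = 1·(1/17) + 8·(1/17) + 8·(5/17) = 49/17.
E[U | V ≤ 2] = (49/17) / (7/17) = 7.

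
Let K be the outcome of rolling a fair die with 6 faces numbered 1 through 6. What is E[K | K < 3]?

Given K < 3, K is equally likely to be any of {1, 2}.
E[K | K < 3] = (1 + 2) / 2 = 3/2.

3/2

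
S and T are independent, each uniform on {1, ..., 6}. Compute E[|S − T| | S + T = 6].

12/5

Outcomes with S + T = 6: (1,5), (2,4), (3,3), (4,2), (5,1), each with probability 1/36.
E[|S − T| | S + T = 6] = (4 + 2 + 0 + 2 + 4) / 5 = 12/5.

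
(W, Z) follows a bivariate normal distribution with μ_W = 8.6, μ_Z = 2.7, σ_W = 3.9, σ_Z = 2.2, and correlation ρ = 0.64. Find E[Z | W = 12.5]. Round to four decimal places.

E[Z | W=x] = μ_Z + ρ(σ_Z/σ_W)(x − μ_W) for jointly normal variables.
E[Z | W=12.5] = 2.7 + (0.64)·(2.2/3.9)·(12.5 − (8.6)) = 2.7 + (0.36103)·(3.9) = 4.1080.

4.1080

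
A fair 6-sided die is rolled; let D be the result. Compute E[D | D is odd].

Given D is odd, D is equally likely to be any of {1, 3, 5}.
E[D | D is odd] = (1 + 3 + 5) / 3 = 3.

3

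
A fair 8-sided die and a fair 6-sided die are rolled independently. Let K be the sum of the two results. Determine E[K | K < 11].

132/19

P(K < 11) = 19/24.
E[K | K < 11] = (11/2) / (19/24) = 132/19.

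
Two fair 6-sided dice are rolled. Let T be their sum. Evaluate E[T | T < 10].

94/15

P(T < 10) = 5/6.
Σ over the event: 2·1/36 + 3·1/18 + 4·1/12 + 5·1/9 + 6·5/36 + 7·1/6 + 8·5/36 + 9·1/9 = 47/9.
E[T | T < 10] = (47/9) / (5/6) = 94/15.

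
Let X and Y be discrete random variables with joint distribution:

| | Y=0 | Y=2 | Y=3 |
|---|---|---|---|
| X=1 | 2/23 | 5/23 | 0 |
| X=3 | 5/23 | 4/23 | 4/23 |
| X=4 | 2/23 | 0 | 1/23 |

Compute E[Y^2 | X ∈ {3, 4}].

61/16

P(X ∈ {3, 4}) = 16/23.
Summing Y^2·P(X=x,Y=y) over the conditioning event gives 61/23.
E[Y^2 | X ∈ {3, 4}] = (61/23) / (16/23) = 61/16.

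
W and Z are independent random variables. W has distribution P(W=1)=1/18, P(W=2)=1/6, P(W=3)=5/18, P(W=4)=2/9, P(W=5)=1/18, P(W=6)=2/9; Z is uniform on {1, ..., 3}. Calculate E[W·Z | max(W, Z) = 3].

P(max(W, Z) = 3) = 19/54.
Summing WZ·P(x,y) over outcomes with max(W, Z) = 3 gives 37/18.
E[W·Z | max(W, Z) = 3] = (37/18) / (19/54) = 111/19.

111/19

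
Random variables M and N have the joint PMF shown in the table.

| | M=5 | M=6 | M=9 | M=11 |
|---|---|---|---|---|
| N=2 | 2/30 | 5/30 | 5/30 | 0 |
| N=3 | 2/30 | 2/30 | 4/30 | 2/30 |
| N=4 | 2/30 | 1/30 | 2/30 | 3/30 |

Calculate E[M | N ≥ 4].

67/8

P(N ≥ 4) = 4/15.
Summing M·P(M=x,N=y) over the conditioning event gives 67/30.
E[M | N ≥ 4] = (67/30) / (4/15) = 67/8.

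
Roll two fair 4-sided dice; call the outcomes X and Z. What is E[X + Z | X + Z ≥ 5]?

Outcomes with X + Z ≥ 5: (1,4), (2,3), (2,4), (3,2), (3,3), (3,4), (4,1), (4,2), (4,3), (4,4), each with probability 1/16.
E[X + Z | X + Z ≥ 5] = (5 + 5 + 6 + 5 + 6 + 7 + 5 + 6 + 7 + 8) / 10 = 6.

6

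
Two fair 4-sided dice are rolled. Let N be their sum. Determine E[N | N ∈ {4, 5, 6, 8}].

58/11

P(N ∈ {4, 5, 6, 8}) = 11/16.
Σ over the event: 4·3/16 + 5·1/4 + 6·3/16 + 8·1/16 = 29/8.
E[N | N ∈ {4, 5, 6, 8}] = (29/8) / (11/16) = 58/11.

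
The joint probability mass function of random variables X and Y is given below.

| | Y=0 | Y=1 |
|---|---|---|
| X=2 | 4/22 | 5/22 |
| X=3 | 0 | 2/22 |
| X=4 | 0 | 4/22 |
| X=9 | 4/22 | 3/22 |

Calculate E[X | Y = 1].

59/14

P(Y = 1) = 7/11.
Σ X·P over the event = 2·(5/22) + 3·(2/22) + 4·(4/22) + 9·(3/22) = 59/22.
E[X | Y = 1] = (59/22) / (7/11) = 59/14.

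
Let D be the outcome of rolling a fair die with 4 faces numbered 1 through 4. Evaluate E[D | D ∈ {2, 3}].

5/2

P(D ∈ {2, 3}) = 1/2.
Σ over the event: 2·1/4 + 3·1/4 = 5/4.
E[D | D ∈ {2, 3}] = (5/4) / (1/2) = 5/2.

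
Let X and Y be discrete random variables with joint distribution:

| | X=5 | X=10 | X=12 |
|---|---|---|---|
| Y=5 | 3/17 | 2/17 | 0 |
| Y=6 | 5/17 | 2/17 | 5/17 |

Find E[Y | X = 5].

45/8

P(X = 5) = 8/17.
Σ Y·P over the event = 5·(3/17) + 6·(5/17) = 45/17.
E[Y | X = 5] = (45/17) / (8/17) = 45/8.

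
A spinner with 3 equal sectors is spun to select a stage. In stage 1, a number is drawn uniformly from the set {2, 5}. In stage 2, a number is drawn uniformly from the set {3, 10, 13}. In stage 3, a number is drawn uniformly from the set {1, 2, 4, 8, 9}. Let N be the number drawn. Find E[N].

509/90

E[N | stage 1] = (2+5)/2 = 7/2.
E[N | stage 2] = (3+10+13)/3 = 26/3.
E[N | stage 3] = (1+2+4+8+9)/5 = 24/5.
By the law of total expectation,
E[N] = (1/3)·(7/2) + (1/3)·(26/3) + (1/3)·(24/5) = 509/90.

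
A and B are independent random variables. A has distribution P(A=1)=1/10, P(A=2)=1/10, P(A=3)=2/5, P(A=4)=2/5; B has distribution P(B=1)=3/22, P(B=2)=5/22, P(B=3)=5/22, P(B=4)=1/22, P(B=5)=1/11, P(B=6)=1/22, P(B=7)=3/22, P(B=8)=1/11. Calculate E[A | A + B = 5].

P(A + B = 5) = 19/110.
Summing A·P(x,y) over outcomes with A + B = 5 gives 119/220.
E[A | A + B = 5] = (119/220) / (19/110) = 119/38.

119/38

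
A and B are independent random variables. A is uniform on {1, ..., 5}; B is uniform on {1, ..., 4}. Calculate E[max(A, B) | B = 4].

21/5

Outcomes with B = 4: (1,4), (2,4), (3,4), (4,4), (5,4), each with probability 1/20.
E[max(A, B) | B = 4] = (4 + 4 + 4 + 4 + 5) / 5 = 21/5.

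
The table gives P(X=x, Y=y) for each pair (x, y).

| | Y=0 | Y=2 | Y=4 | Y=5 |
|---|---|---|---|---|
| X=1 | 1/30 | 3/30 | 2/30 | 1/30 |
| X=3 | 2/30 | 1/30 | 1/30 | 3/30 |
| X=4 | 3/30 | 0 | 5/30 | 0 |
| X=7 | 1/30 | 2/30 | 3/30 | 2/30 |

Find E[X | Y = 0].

P(Y = 0) = 7/30.
Σ X·P over the event = 1·(1/30) + 3·(2/30) + 4·(3/30) + 7·(1/30) = 13/15.
E[X | Y = 0] = (13/15) / (7/30) = 26/7.

26/7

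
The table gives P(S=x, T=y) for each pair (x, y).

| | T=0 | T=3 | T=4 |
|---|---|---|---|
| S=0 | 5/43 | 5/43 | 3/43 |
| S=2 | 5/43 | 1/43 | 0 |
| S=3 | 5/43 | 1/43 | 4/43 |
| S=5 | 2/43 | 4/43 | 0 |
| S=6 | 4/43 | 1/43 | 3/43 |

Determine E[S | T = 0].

P(T = 0) = 21/43.
Σ S·P over the event = 0·(5/43) + 2·(5/43) + 3·(5/43) + 5·(2/43) + 6·(4/43) = 59/43.
E[S | T = 0] = (59/43) / (21/43) = 59/21.

59/21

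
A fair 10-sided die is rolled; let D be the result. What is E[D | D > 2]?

Given D > 2, D is equally likely to be any of {3, 4, 5, 6, 7, 8, 9, 10}.
E[D | D > 2] = (3 + 4 + 5 + 6 + 7 + 8 + 9 + 10) / 8 = 13/2.

13/2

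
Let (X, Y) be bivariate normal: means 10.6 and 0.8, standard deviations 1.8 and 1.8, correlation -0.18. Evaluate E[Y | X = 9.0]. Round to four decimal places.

1.0880

The regression of Y on X has slope ρ·σ_Y/σ_X and passes through (μ_X, μ_Y).
E[Y | X=9.0] = 0.8 + (-0.18)·(1.8/1.8)·(9.0 − (10.6)) = 0.8 + (-0.18)·(-1.6) = 1.0880.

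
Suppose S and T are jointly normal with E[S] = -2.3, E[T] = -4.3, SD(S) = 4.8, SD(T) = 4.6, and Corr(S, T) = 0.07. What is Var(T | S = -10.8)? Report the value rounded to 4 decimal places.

21.0563

Var(T | S=x) = (1 − ρ²)·σ_T².
Var(T | S=-10.8) = (4.6)²·(1 − (0.07)²) = 21.16·0.9951 = 21.0563.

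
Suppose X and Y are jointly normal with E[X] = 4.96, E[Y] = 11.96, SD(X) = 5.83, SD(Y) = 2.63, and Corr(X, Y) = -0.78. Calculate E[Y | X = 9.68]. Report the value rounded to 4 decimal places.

For a bivariate normal, E[Y | X=x] = μ_Y + ρ·(σ_Y/σ_X)·(x − μ_X).
E[Y | X=9.68] = 11.96 + (-0.78)·(2.63/5.83)·(9.68 − (4.96)) = 11.96 + (-0.35187)·(4.72) = 10.2992.

10.2992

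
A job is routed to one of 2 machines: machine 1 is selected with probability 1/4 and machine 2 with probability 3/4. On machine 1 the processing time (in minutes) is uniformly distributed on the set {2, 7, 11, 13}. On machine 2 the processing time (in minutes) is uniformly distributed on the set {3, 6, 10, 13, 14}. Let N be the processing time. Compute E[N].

717/80

E[N | machine 1] = (2+7+11+13)/4 = 33/4.
E[N | machine 2] = (3+6+10+13+14)/5 = 46/5.
By the law of total expectation,
E[N] = (1/4)·(33/4) + (3/4)·(46/5) = 717/80.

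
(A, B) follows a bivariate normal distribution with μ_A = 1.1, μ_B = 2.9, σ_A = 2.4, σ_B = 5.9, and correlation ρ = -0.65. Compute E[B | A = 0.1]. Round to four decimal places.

4.4979

For a bivariate normal, E[B | A=x] = μ_B + ρ·(σ_B/σ_A)·(x − μ_A).
E[B | A=0.1] = 2.9 + (-0.65)·(5.9/2.4)·(0.1 − (1.1)) = 2.9 + (-1.5979)·(-1) = 4.4979.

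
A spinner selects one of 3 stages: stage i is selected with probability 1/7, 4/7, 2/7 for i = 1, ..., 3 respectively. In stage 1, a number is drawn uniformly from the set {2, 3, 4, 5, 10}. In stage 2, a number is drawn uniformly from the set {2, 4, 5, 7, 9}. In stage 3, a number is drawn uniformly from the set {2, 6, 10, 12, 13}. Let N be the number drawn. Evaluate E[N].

E[N | stage 1] = (2+3+4+5+10)/5 = 24/5.
E[N | stage 2] = (2+4+5+7+9)/5 = 27/5.
E[N | stage 3] = (2+6+10+12+13)/5 = 43/5.
By the law of total expectation,
E[N] = (1/7)·(24/5) + (4/7)·(27/5) + (2/7)·(43/5) = 218/35.

218/35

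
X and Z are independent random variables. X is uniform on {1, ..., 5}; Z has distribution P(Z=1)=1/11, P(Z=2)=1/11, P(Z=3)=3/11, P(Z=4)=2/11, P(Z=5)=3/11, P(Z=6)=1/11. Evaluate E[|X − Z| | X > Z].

P(X > Z) = 3/11.
Summing |X−Z|·P(x,y) over outcomes with X > Z gives 27/55.
E[|X − Z| | X > Z] = (27/55) / (3/11) = 9/5.

9/5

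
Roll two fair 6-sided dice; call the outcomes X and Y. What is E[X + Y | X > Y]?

P(X > Y) = 5/12.
Summing (X+Y)·P(x,y) over outcomes with X > Y gives 35/12.
E[X + Y | X > Y] = (35/12) / (5/12) = 7.

7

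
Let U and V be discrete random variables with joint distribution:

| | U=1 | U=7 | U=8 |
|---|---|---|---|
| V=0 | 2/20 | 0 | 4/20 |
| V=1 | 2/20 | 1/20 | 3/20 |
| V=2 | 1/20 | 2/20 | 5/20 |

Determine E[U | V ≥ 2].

P(V ≥ 2) = 2/5.
Σ U·P over the event = 1·(1/20) + 7·(2/20) + 8·(5/20) = 11/4.
E[U | V ≥ 2] = (11/4) / (2/5) = 55/8.

55/8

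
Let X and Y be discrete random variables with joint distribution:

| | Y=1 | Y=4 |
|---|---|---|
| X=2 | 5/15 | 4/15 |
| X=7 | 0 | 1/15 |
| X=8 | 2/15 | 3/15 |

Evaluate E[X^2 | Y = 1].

P(Y = 1) = 7/15.
Σ X^2·P over the event = 4·(5/15) + 64·(2/15) = 148/15.
E[X^2 | Y = 1] = (148/15) / (7/15) = 148/7.

148/7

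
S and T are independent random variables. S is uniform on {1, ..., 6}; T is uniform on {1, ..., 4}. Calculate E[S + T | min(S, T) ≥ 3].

8

Outcomes with min(S, T) ≥ 3: (3,3), (3,4), (4,3), (4,4), (5,3), (5,4), (6,3), (6,4), each with probability 1/24.
E[S + T | min(S, T) ≥ 3] = (6 + 7 + 7 + 8 + 8 + 9 + 9 + 10) / 8 = 8.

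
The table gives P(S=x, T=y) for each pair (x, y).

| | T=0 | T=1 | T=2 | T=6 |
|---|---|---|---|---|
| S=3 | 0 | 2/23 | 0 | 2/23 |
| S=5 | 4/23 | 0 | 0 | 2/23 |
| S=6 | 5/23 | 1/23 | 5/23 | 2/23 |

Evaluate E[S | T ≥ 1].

P(T ≥ 1) = 14/23.
Summing S·P(S=x,T=y) over the conditioning event gives 70/23.
E[S | T ≥ 1] = (70/23) / (14/23) = 5.

5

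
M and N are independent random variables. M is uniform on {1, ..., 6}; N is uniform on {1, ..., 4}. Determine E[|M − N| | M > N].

P(M > N) = 7/12.
Summing |M−N|·P(x,y) over outcomes with M > N gives 17/12.
E[|M − N| | M > N] = (17/12) / (7/12) = 17/7.

17/7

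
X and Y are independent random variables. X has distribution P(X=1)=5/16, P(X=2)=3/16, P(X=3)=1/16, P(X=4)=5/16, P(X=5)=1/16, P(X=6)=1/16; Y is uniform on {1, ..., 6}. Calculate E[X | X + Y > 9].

24/5

P(X + Y > 9) = 5/48.
Summing X·P(x,y) over outcomes with X + Y > 9 gives 1/2.
E[X | X + Y > 9] = (1/2) / (5/48) = 24/5.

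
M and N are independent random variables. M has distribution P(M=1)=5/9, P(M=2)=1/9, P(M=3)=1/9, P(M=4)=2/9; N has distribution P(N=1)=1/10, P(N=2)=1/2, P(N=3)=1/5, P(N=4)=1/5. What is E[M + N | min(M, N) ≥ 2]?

P(min(M, N) ≥ 2) = 2/5.
Summing (M+N)·P(x,y) over outcomes with min(M, N) ≥ 2 gives 71/30.
E[M + N | min(M, N) ≥ 2] = (71/30) / (2/5) = 71/12.

71/12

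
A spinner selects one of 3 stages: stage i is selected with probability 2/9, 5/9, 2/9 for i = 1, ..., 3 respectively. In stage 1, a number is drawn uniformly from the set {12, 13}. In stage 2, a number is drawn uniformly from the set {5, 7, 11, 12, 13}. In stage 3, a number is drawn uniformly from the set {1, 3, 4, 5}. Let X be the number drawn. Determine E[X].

E[X | stage 1] = (12+13)/2 = 25/2.
E[X | stage 2] = (5+7+11+12+13)/5 = 48/5.
E[X | stage 3] = (1+3+4+5)/4 = 13/4.
E[X] = (2/9)·(25/2) + (5/9)·(48/5) + (2/9)·(13/4) = 53/6.

53/6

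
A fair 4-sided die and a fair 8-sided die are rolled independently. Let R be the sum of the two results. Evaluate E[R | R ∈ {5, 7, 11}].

P(R ∈ {5, 7, 11}) = 5/16.
Σ over the event: 5·1/8 + 7·1/8 + 11·1/16 = 35/16.
E[R | R ∈ {5, 7, 11}] = (35/16) / (5/16) = 7.

7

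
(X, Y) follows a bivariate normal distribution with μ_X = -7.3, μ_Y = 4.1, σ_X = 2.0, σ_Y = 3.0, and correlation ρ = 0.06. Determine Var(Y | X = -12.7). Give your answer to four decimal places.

8.9676

Var(Y | X=x) = (1 − ρ²)·σ_Y².
Var(Y | X=-12.7) = (3.0)²·(1 − (0.06)²) = 9·0.9964 = 8.9676.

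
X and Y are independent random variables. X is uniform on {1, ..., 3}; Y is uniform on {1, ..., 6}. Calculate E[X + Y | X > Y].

Outcomes with X > Y: (2,1), (3,1), (3,2), each with probability 1/18.
E[X + Y | X > Y] = (3 + 4 + 5) / 3 = 4.

4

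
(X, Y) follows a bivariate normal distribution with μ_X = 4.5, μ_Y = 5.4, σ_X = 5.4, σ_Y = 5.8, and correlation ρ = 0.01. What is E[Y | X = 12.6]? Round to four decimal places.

E[Y | X=x] = μ_Y + ρ(σ_Y/σ_X)(x − μ_X) for jointly normal variables.
E[Y | X=12.6] = 5.4 + (0.01)·(5.8/5.4)·(12.6 − (4.5)) = 5.4 + (0.010741)·(8.1) = 5.4870.

5.4870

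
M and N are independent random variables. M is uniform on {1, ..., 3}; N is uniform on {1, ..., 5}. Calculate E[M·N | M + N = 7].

11

Outcomes with M + N = 7: (2,5), (3,4), each with probability 1/15.
E[M·N | M + N = 7] = (10 + 12) / 2 = 11.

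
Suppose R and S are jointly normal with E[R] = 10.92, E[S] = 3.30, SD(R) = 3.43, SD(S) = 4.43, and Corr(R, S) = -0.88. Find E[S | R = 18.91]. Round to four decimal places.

The regression of S on R has slope ρ·σ_S/σ_R and passes through (μ_R, μ_S).
E[S | R=18.91] = 3.30 + (-0.88)·(4.43/3.43)·(18.91 − (10.92)) = 3.30 + (-1.13656)·(7.99) = -5.7811.

-5.7811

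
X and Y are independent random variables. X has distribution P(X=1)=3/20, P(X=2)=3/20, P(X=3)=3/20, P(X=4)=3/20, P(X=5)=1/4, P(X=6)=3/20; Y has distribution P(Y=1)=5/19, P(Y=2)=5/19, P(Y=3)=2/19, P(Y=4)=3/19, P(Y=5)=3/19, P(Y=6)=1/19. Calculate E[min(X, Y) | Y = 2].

P(Y = 2) = 5/19.
Summing min(X,Y)·P(x,y) over outcomes with Y = 2 gives 37/76.
E[min(X, Y) | Y = 2] = (37/76) / (5/19) = 37/20.

37/20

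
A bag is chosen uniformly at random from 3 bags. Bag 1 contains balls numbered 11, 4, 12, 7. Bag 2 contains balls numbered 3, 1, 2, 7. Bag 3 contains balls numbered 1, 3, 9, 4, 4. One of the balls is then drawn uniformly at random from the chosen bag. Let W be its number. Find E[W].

319/60

E[W | bag 1] = (11+4+12+7)/4 = 17/2.
E[W | bag 2] = (3+1+2+7)/4 = 13/4.
E[W | bag 3] = (1+3+9+4+4)/5 = 21/5.
By the law of total expectation,
E[W] = (1/3)·(17/2) + (1/3)·(13/4) + (1/3)·(21/5) = 319/60.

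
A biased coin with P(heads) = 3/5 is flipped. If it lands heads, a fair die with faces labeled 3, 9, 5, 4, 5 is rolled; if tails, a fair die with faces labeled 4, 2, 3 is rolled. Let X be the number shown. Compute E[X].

108/25

E[X | heads] = (3+9+5+4+5)/5 = 26/5.
E[X | tails] = (4+2+3)/3 = 3.
E[X] = (3/5)·(26/5) + (2/5)·(3) = 108/25.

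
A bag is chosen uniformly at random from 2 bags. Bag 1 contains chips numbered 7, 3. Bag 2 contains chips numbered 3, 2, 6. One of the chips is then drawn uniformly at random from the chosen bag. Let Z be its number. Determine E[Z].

13/3

E[Z | bag 1] = (7+3)/2 = 5.
E[Z | bag 2] = (3+2+6)/3 = 11/3.
E[Z] = (1/2)·(5) + (1/2)·(11/3) = 13/3.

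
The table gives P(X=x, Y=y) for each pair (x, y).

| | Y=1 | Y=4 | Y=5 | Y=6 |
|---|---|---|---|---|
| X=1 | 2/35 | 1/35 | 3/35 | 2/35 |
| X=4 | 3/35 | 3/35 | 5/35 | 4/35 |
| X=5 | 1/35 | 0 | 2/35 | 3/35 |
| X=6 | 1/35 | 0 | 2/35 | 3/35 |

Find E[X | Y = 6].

17/4

P(Y = 6) = 12/35.
Σ X·P over the event = 1·(2/35) + 4·(4/35) + 5·(3/35) + 6·(3/35) = 51/35.
E[X | Y = 6] = (51/35) / (12/35) = 17/4.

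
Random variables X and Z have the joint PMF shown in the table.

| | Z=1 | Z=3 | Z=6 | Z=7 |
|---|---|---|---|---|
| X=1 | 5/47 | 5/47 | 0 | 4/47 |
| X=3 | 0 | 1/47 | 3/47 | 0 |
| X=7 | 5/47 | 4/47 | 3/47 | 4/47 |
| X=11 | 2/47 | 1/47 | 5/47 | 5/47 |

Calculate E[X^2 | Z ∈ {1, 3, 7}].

P(Z ∈ {1, 3, 7}) = 36/47.
Summing X^2·P(X=x,Z=y) over the conditioning event gives 1628/47.
E[X^2 | Z ∈ {1, 3, 7}] = (1628/47) / (36/47) = 407/9.

407/9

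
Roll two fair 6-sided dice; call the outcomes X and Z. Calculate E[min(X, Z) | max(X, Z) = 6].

36/11

P(max(X, Z) = 6) = 11/36.
Summing min(X,Z)·P(x,y) over outcomes with max(X, Z) = 6 gives 1.
E[min(X, Z) | max(X, Z) = 6] = (1) / (11/36) = 36/11.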